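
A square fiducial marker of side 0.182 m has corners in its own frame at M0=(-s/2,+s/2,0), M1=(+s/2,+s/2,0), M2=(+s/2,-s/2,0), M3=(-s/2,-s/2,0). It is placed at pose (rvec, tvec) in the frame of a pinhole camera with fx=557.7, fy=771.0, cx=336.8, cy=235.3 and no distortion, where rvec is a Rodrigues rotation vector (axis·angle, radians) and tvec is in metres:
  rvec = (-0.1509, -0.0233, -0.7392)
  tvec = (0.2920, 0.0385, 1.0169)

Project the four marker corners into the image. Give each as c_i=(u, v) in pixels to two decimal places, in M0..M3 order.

Intrinsics K: fx=557.7, fy=771.0, cx=336.8, cy=235.3
Marker side s = 0.182 m; corners in marker frame (Z=0):
  M0 = (-0.0910, +0.0910, 0)
  M1 = (+0.0910, +0.0910, 0)
  M2 = (+0.0910, -0.0910, 0)
  M3 = (-0.0910, -0.0910, 0)
rvec = (-0.1509, -0.0233, -0.7392), |rvec| = θ = 0.75480 rad = 43.247°
Rodrigues: sinθ=0.68515, 1−cosθ=0.27159; R = I + sinθ·[k]× + (1−cosθ)·[k]×²:
    [+0.73926 +0.67266 +0.03202]
    [-0.66931 +0.72866 +0.14518]
    [+0.07432 -0.12876 +0.98889]
t = (0.2920, 0.0385, 1.0169) m
M0: Pc = R·M0+t = (+0.28594, +0.16572, +0.99842); u = 557.7·(+0.28594)/0.99842 + 336.8 = 496.5208, v = 771.0·(+0.16572)/0.99842 + 235.3 = 363.2688
M1: Pc = R·M1+t = (+0.42048, +0.04390, +1.01195); u = 557.7·(+0.42048)/1.01195 + 336.8 = 568.5359, v = 771.0·(+0.04390)/1.01195 + 235.3 = 268.7486
M2: Pc = R·M2+t = (+0.29806, -0.08872, +1.03538); u = 557.7·(+0.29806)/1.03538 + 336.8 = 497.3482, v = 771.0·(-0.08872)/1.03538 + 235.3 = 169.2379
M3: Pc = R·M3+t = (+0.16352, +0.03310, +1.02185); u = 557.7·(+0.16352)/1.02185 + 336.8 = 426.0423, v = 771.0·(+0.03310)/1.02185 + 235.3 = 260.2731

c0=(496.52, 363.27) c1=(568.54, 268.75) c2=(497.35, 169.24) c3=(426.04, 260.27)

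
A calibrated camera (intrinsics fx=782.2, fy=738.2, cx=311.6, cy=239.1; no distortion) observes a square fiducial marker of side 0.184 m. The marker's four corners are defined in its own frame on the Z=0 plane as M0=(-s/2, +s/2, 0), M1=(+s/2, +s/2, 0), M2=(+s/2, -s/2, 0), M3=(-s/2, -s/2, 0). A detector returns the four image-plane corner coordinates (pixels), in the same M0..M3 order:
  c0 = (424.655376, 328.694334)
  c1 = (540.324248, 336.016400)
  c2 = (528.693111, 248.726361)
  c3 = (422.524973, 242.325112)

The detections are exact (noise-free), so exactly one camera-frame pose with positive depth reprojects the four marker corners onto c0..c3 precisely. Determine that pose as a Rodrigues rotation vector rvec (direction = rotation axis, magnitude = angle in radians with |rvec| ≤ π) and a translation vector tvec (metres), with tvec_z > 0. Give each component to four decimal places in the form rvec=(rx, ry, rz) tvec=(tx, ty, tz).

Intrinsics K: fx=782.2, fy=738.2, cx=311.6, cy=239.1
Marker side s = 0.184 m; corners in marker frame (Z=0):
  M0 = (-0.0920, +0.0920, 0)
  M1 = (+0.0920, +0.0920, 0)
  M2 = (+0.0920, -0.0920, 0)
  M3 = (-0.0920, -0.0920, 0)
Detected image corners:
  c0 = (424.655376, 328.694334) px
  c1 = (540.324248, 336.016400) px
  c2 = (528.693111, 248.726361) px
  c3 = (422.524973, 242.325112) px
Planar DLT: solve 8×8 A·h = b for H (H[2,2]=1):
  H  [+591.67894 -185.03721 +478.79560]
  H  [+31.13125 +337.76420 +287.07978]
  H  [-0.02095 -0.46422 +1.00000]
B = K⁻¹H; ‖b₁‖=0.766627, ‖b₂‖=0.766627; λ = 2/(‖b₁‖+‖b₂‖) = 1.304415, sign → tz>0 ⇒ λ=+1.304415
r₁ = λ·B[:,0] = (+0.99758,+0.06386,-0.02733); r₂ = λ·B[:,1] = (-0.06735,+0.79297,-0.60553)
r₃ = r₁×r₂ = (-0.01700,+0.60591,+0.79535); SVD([r₁ r₂ r₃]) → R = UVᵀ:
  R  [+0.99758 -0.06735 -0.01700]
  R  [+0.06386 +0.79297 +0.60591]
  R  [-0.02733 -0.60553 +0.79535]
t = (+0.27882, +0.08478, +1.30442) m
tr R = 2.585902; θ = arccos((tr R − 1)/2) = 0.655159 rad = 37.538°
axis k = ((R−Rᵀ)₃₂, (R−Rᵀ)₁₃, (R−Rᵀ)₂₁) / (2 sinθ) = (-0.994150, +0.008476, +0.107677)
rvec = θ·k = (-0.651326, +0.005553, +0.070545)

rvec=(-0.6513, 0.0056, 0.0705) tvec=(0.2788, 0.0848, 1.3044)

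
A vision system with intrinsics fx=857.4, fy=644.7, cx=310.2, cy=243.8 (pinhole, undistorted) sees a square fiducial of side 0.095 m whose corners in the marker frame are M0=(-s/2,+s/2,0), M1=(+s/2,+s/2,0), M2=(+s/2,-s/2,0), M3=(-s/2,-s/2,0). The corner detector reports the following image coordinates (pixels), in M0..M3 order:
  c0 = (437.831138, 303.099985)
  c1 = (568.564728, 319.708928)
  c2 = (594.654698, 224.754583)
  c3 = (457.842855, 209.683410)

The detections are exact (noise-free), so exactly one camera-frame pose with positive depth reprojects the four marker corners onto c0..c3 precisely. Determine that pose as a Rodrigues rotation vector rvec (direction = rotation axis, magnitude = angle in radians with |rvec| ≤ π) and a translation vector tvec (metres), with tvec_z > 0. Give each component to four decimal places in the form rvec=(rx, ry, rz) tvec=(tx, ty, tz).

Intrinsics K: fx=857.4, fy=644.7, cx=310.2, cy=243.8
Marker side s = 0.095 m; corners in marker frame (Z=0):
  M0 = (-0.0475, +0.0475, 0)
  M1 = (+0.0475, +0.0475, 0)
  M2 = (+0.0475, -0.0475, 0)
  M3 = (-0.0475, -0.0475, 0)
Detected image corners:
  c0 = (437.831138, 303.099985) px
  c1 = (568.564728, 319.708928) px
  c2 = (594.654698, 224.754583) px
  c3 = (457.842855, 209.683410) px
Planar DLT: solve 8×8 A·h = b for H (H[2,2]=1):
  H  [+1281.26327 -17.83026 +513.70563]
  H  [+102.09696 +1106.58090 +265.19485]
  H  [-0.24520 +0.43604 +1.00000]
B = K⁻¹H; ‖b₁‖=1.621503, ‖b₂‖=1.621503; λ = 2/(‖b₁‖+‖b₂‖) = 0.616712, sign → tz>0 ⇒ λ=+0.616712
r₁ = λ·B[:,0] = (+0.97630,+0.15485,-0.15122); r₂ = λ·B[:,1] = (-0.11011,+0.95685,+0.26891)
r₃ = r₁×r₂ = (+0.18633,-0.24588,+0.95122); SVD([r₁ r₂ r₃]) → R = UVᵀ:
  R  [+0.97630 -0.11011 +0.18633]
  R  [+0.15485 +0.95685 -0.24588]
  R  [-0.15122 +0.26891 +0.95122]
t = (+0.14638, +0.02047, +0.61671) m
tr R = 2.884369; θ = arccos((tr R − 1)/2) = 0.341705 rad = 19.578°
axis k = ((R−Rᵀ)₃₂, (R−Rᵀ)₁₃, (R−Rᵀ)₂₁) / (2 sinθ) = (+0.768130, +0.503658, +0.395354)
rvec = θ·k = (+0.262474, +0.172102, +0.135095)

rvec=(0.2625, 0.1721, 0.1351) tvec=(0.1464, 0.0205, 0.6167)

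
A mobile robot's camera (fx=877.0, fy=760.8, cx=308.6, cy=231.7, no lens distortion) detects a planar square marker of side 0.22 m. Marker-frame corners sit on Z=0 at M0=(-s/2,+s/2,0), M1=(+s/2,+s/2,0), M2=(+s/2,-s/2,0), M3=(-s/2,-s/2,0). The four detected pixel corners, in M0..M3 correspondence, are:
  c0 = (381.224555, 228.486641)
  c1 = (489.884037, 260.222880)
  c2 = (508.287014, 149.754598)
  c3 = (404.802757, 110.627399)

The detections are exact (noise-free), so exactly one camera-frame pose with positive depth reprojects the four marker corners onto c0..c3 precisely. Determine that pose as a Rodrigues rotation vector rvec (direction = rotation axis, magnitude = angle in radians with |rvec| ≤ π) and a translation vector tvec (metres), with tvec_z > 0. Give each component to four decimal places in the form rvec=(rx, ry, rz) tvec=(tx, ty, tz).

rvec=(-0.1626, -0.5253, 0.2396) tvec=(0.2213, -0.0817, 1.3898)

Intrinsics K: fx=877.0, fy=760.8, cx=308.6, cy=231.7
Marker side s = 0.22 m; corners in marker frame (Z=0):
  M0 = (-0.1100, +0.1100, 0)
  M1 = (+0.1100, +0.1100, 0)
  M2 = (+0.1100, -0.1100, 0)
  M3 = (-0.1100, -0.1100, 0)
Detected image corners:
  c0 = (381.224555, 228.486641) px
  c1 = (489.884037, 260.222880) px
  c2 = (508.287014, 149.754598) px
  c3 = (404.802757, 110.627399) px
Planar DLT: solve 8×8 A·h = b for H (H[2,2]=1):
  H  [+634.53518 -163.69439 +448.22321]
  H  [+225.40237 +489.43997 +186.97209]
  H  [+0.34209 -0.15408 +1.00000]
B = K⁻¹H; ‖b₁‖=0.719526, ‖b₂‖=0.719526; λ = 2/(‖b₁‖+‖b₂‖) = 1.389803, sign → tz>0 ⇒ λ=+1.389803
r₁ = λ·B[:,0] = (+0.83826,+0.26696,+0.47544); r₂ = λ·B[:,1] = (-0.18406,+0.95931,-0.21413)
r₃ = r₁×r₂ = (-0.51326,+0.09199,+0.85329); SVD([r₁ r₂ r₃]) → R = UVᵀ:
  R  [+0.83826 -0.18406 -0.51326]
  R  [+0.26696 +0.95931 +0.09199]
  R  [+0.47544 -0.21413 +0.85329]
t = (+0.22126, -0.08171, +1.38980) m
tr R = 2.650861; θ = arccos((tr R − 1)/2) = 0.599832 rad = 34.368°
axis k = ((R−Rᵀ)₃₂, (R−Rᵀ)₁₃, (R−Rᵀ)₂₁) / (2 sinθ) = (-0.271146, -0.875723, +0.399487)
rvec = θ·k = (-0.162642, -0.525286, +0.239625)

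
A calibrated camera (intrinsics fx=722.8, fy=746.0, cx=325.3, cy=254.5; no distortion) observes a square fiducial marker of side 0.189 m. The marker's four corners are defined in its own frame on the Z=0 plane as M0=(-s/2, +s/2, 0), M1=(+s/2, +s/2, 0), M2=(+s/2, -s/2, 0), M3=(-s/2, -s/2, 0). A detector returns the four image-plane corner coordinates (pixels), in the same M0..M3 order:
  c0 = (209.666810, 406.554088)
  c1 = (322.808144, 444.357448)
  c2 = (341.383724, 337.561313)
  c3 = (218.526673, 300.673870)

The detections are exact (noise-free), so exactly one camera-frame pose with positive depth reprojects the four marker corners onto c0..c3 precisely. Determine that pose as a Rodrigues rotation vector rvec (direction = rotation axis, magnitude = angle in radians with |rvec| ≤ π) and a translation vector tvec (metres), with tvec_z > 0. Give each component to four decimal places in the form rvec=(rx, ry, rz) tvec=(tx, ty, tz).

Intrinsics K: fx=722.8, fy=746.0, cx=325.3, cy=254.5
Marker side s = 0.189 m; corners in marker frame (Z=0):
  M0 = (-0.0945, +0.0945, 0)
  M1 = (+0.0945, +0.0945, 0)
  M2 = (+0.0945, -0.0945, 0)
  M3 = (-0.0945, -0.0945, 0)
Detected image corners:
  c0 = (209.666810, 406.554088) px
  c1 = (322.808144, 444.357448) px
  c2 = (341.383724, 337.561313) px
  c3 = (218.526673, 300.673870) px
Planar DLT: solve 8×8 A·h = b for H (H[2,2]=1):
  H  [+571.22866 +40.79933 +271.76466]
  H  [+126.66441 +716.52064 +374.02749]
  H  [-0.19078 +0.41347 +1.00000]
B = K⁻¹H; ‖b₁‖=0.926943, ‖b₂‖=0.926943; λ = 2/(‖b₁‖+‖b₂‖) = 1.078815, sign → tz>0 ⇒ λ=+1.078815
r₁ = λ·B[:,0] = (+0.94522,+0.25339,-0.20582); r₂ = λ·B[:,1] = (-0.13985,+0.88401,+0.44606)
r₃ = r₁×r₂ = (+0.29497,-0.39283,+0.87102); SVD([r₁ r₂ r₃]) → R = UVᵀ:
  R  [+0.94522 -0.13985 +0.29497]
  R  [+0.25339 +0.88401 -0.39283]
  R  [-0.20582 +0.44606 +0.87102]
t = (-0.07990, +0.17285, +1.07882) m
tr R = 2.700246; θ = arccos((tr R − 1)/2) = 0.554577 rad = 31.775°
axis k = ((R−Rᵀ)₃₂, (R−Rᵀ)₁₃, (R−Rᵀ)₂₁) / (2 sinθ) = (+0.796539, +0.475505, +0.373391)
rvec = θ·k = (+0.441742, +0.263704, +0.207074)

rvec=(0.4417, 0.2637, 0.2071) tvec=(-0.0799, 0.1729, 1.0788)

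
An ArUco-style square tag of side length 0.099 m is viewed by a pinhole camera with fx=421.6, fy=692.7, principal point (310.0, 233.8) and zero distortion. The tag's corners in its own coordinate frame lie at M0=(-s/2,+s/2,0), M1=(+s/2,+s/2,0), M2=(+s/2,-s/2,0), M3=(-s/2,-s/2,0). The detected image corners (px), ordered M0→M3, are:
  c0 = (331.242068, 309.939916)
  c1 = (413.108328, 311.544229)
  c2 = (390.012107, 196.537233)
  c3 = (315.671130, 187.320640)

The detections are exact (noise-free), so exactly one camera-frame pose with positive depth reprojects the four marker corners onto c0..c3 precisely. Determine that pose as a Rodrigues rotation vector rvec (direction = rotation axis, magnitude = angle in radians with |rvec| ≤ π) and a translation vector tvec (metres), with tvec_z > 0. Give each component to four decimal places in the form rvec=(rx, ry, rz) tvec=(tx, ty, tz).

Intrinsics K: fx=421.6, fy=692.7, cx=310.0, cy=233.8
Marker side s = 0.099 m; corners in marker frame (Z=0):
  M0 = (-0.0495, +0.0495, 0)
  M1 = (+0.0495, +0.0495, 0)
  M2 = (+0.0495, -0.0495, 0)
  M3 = (-0.0495, -0.0495, 0)
Detected image corners:
  c0 = (331.242068, 309.939916) px
  c1 = (413.108328, 311.544229) px
  c2 = (390.012107, 196.537233) px
  c3 = (315.671130, 187.320640) px
Planar DLT: solve 8×8 A·h = b for H (H[2,2]=1):
  H  [+1040.29524 -218.95778 +363.31179]
  H  [+232.60841 +910.68282 +248.05816]
  H  [+0.69937 -1.14635 +1.00000]
B = K⁻¹H; ‖b₁‖=2.077080, ‖b₂‖=2.077080; λ = 2/(‖b₁‖+‖b₂‖) = 0.481445, sign → tz>0 ⇒ λ=+0.481445
r₁ = λ·B[:,0] = (+0.94038,+0.04802,+0.33671); r₂ = λ·B[:,1] = (+0.15577,+0.81923,-0.55191)
r₃ = r₁×r₂ = (-0.30234,+0.57145,+0.76291); SVD([r₁ r₂ r₃]) → R = UVᵀ:
  R  [+0.94038 +0.15577 -0.30234]
  R  [+0.04802 +0.81923 +0.57145]
  R  [+0.33671 -0.55191 +0.76291]
t = (+0.06088, +0.00991, +0.48145) m
tr R = 2.522520; θ = arccos((tr R − 1)/2) = 0.705542 rad = 40.425°
axis k = ((R−Rᵀ)₃₂, (R−Rᵀ)₁₃, (R−Rᵀ)₂₁) / (2 sinθ) = (-0.866192, -0.492755, -0.083084)
rvec = θ·k = (-0.611135, -0.347660, -0.058619)

rvec=(-0.6111, -0.3477, -0.0586) tvec=(0.0609, 0.0099, 0.4814)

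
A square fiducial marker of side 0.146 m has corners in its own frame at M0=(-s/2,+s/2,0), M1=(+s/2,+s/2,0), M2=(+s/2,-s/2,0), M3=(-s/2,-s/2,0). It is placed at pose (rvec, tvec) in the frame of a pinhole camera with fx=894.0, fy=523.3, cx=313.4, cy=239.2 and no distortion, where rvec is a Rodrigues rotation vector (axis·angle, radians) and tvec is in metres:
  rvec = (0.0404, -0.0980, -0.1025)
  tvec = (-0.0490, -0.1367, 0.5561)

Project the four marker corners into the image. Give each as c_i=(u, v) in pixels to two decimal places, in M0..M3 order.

Intrinsics K: fx=894.0, fy=523.3, cx=313.4, cy=239.2
Marker side s = 0.146 m; corners in marker frame (Z=0):
  M0 = (-0.0730, +0.0730, 0)
  M1 = (+0.0730, +0.0730, 0)
  M2 = (+0.0730, -0.0730, 0)
  M3 = (-0.0730, -0.0730, 0)
rvec = (0.0404, -0.0980, -0.1025), |rvec| = θ = 0.14745 rad = 8.448°
Rodrigues: sinθ=0.14692, 1−cosθ=0.01085; R = I + sinθ·[k]× + (1−cosθ)·[k]×²:
    [+0.98996 +0.10015 -0.09971]
    [-0.10410 +0.99394 -0.03524]
    [+0.09558 +0.04527 +0.99439]
t = (-0.0490, -0.1367, 0.5561) m
M0: Pc = R·M0+t = (-0.11396, -0.05654, +0.55243); u = 894.0·(-0.11396)/0.55243 + 313.4 = 128.9833, v = 523.3·(-0.05654)/0.55243 + 239.2 = 185.6387
M1: Pc = R·M1+t = (+0.03058, -0.07174, +0.56638); u = 894.0·(+0.03058)/0.56638 + 313.4 = 361.6663, v = 523.3·(-0.07174)/0.56638 + 239.2 = 172.9151
M2: Pc = R·M2+t = (+0.01596, -0.21686, +0.55977); u = 894.0·(+0.01596)/0.55977 + 313.4 = 338.8832, v = 523.3·(-0.21686)/0.55977 + 239.2 = 36.4722
M3: Pc = R·M3+t = (-0.12858, -0.20166, +0.54582); u = 894.0·(-0.12858)/0.54582 + 313.4 = 102.8003, v = 523.3·(-0.20166)/0.54582 + 239.2 = 45.8615

c0=(128.98, 185.64) c1=(361.67, 172.92) c2=(338.88, 36.47) c3=(102.80, 45.86)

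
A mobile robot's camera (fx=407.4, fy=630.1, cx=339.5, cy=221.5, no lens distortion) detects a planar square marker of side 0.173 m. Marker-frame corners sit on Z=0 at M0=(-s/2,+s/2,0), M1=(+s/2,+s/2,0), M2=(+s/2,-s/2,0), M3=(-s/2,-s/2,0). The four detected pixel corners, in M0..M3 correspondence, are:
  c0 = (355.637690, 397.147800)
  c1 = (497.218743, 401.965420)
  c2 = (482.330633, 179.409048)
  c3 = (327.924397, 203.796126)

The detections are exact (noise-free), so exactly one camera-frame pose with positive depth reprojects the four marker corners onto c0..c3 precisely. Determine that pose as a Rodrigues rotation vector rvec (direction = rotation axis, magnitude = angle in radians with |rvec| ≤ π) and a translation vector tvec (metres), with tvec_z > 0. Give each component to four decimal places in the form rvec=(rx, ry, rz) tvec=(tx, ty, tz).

Intrinsics K: fx=407.4, fy=630.1, cx=339.5, cy=221.5
Marker side s = 0.173 m; corners in marker frame (Z=0):
  M0 = (-0.0865, +0.0865, 0)
  M1 = (+0.0865, +0.0865, 0)
  M2 = (+0.0865, -0.0865, 0)
  M3 = (-0.0865, -0.0865, 0)
Detected image corners:
  c0 = (355.637690, 397.147800) px
  c1 = (497.218743, 401.965420) px
  c2 = (482.330633, 179.409048) px
  c3 = (327.924397, 203.796126) px
Planar DLT: solve 8×8 A·h = b for H (H[2,2]=1):
  H  [+527.97056 +380.76158 +411.33197]
  H  [-283.49124 +1377.70112 +301.42974]
  H  [-0.78291 +0.61361 +1.00000]
B = K⁻¹H; ‖b₁‖=2.107045, ‖b₂‖=2.107045; λ = 2/(‖b₁‖+‖b₂‖) = 0.474598, sign → tz>0 ⇒ λ=+0.474598
r₁ = λ·B[:,0] = (+0.92470,-0.08291,-0.37157); r₂ = λ·B[:,1] = (+0.20088,+0.93533,+0.29122)
r₃ = r₁×r₂ = (+0.32339,-0.34393,+0.88155); SVD([r₁ r₂ r₃]) → R = UVᵀ:
  R  [+0.92470 +0.20088 +0.32339]
  R  [-0.08291 +0.93533 -0.34393]
  R  [-0.37157 +0.29122 +0.88155]
t = (+0.08368, +0.06020, +0.47460) m
tr R = 2.741573; θ = arccos((tr R − 1)/2) = 0.513997 rad = 29.450°
axis k = ((R−Rᵀ)₃₂, (R−Rᵀ)₁₃, (R−Rᵀ)₂₁) / (2 sinθ) = (+0.645922, +0.706746, -0.288608)
rvec = θ·k = (+0.332002, +0.363265, -0.148344)

rvec=(0.3320, 0.3633, -0.1483) tvec=(0.0837, 0.0602, 0.4746)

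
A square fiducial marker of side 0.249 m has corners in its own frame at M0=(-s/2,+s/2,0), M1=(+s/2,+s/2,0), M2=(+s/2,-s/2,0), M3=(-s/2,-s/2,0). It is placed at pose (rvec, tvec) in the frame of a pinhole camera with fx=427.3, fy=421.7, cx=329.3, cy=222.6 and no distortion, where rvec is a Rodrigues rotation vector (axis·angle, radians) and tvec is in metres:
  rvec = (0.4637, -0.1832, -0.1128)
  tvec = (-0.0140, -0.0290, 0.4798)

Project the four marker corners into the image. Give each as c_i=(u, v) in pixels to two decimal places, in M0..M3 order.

c0=(224.13, 304.26) c1=(418.58, 270.48) c2=(425.42, 71.60) c3=(177.30, 96.49)

Intrinsics K: fx=427.3, fy=421.7, cx=329.3, cy=222.6
Marker side s = 0.249 m; corners in marker frame (Z=0):
  M0 = (-0.1245, +0.1245, 0)
  M1 = (+0.1245, +0.1245, 0)
  M2 = (+0.1245, -0.1245, 0)
  M3 = (-0.1245, -0.1245, 0)
rvec = (0.4637, -0.1832, -0.1128), |rvec| = θ = 0.51118 rad = 29.288°
Rodrigues: sinθ=0.48921, 1−cosθ=0.12783; R = I + sinθ·[k]× + (1−cosθ)·[k]×²:
    [+0.97736 +0.06639 -0.20091]
    [-0.14951 +0.88859 -0.43366]
    [+0.14974 +0.45388 +0.87839]
t = (-0.0140, -0.0290, 0.4798) m
M0: Pc = R·M0+t = (-0.12741, +0.10024, +0.51767); u = 427.3·(-0.12741)/0.51767 + 329.3 = 224.1271, v = 421.7·(+0.10024)/0.51767 + 222.6 = 304.2599
M1: Pc = R·M1+t = (+0.11595, +0.06302, +0.55495); u = 427.3·(+0.11595)/0.55495 + 329.3 = 418.5767, v = 421.7·(+0.06302)/0.55495 + 222.6 = 270.4845
M2: Pc = R·M2+t = (+0.09941, -0.15824, +0.44193); u = 427.3·(+0.09941)/0.44193 + 329.3 = 425.4228, v = 421.7·(-0.15824)/0.44193 + 222.6 = 71.6023
M3: Pc = R·M3+t = (-0.14395, -0.12102, +0.40465); u = 427.3·(-0.14395)/0.40465 + 329.3 = 177.2958, v = 421.7·(-0.12102)/0.40465 + 222.6 = 96.4858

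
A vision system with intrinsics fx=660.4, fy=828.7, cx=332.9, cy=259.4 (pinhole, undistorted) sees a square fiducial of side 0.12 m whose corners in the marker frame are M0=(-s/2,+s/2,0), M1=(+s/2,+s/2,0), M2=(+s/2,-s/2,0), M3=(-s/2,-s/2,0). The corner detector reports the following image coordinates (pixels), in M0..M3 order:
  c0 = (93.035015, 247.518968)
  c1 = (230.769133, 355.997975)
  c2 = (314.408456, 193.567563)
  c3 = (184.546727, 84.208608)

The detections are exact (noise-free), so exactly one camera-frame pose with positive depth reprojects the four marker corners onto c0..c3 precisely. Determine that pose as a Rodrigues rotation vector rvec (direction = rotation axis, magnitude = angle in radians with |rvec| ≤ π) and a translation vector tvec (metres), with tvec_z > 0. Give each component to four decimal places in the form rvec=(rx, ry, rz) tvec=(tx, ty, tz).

Intrinsics K: fx=660.4, fy=828.7, cx=332.9, cy=259.4
Marker side s = 0.12 m; corners in marker frame (Z=0):
  M0 = (-0.0600, +0.0600, 0)
  M1 = (+0.0600, +0.0600, 0)
  M2 = (+0.0600, -0.0600, 0)
  M3 = (-0.0600, -0.0600, 0)
Detected image corners:
  c0 = (93.035015, 247.518968) px
  c1 = (230.769133, 355.997975) px
  c2 = (314.408456, 193.567563) px
  c3 = (184.546727, 84.208608) px
Planar DLT: solve 8×8 A·h = b for H (H[2,2]=1):
  H  [+1167.70431 -795.21738 +207.57312]
  H  [+964.87683 +1286.57366 +219.60463]
  H  [+0.25938 -0.32054 +1.00000]
B = K⁻¹H; ‖b₁‖=1.980308, ‖b₂‖=1.980308; λ = 2/(‖b₁‖+‖b₂‖) = 0.504972, sign → tz>0 ⇒ λ=+0.504972
r₁ = λ·B[:,0] = (+0.82685,+0.54695,+0.13098); r₂ = λ·B[:,1] = (-0.52647,+0.83465,-0.16186)
r₃ = r₁×r₂ = (-0.19785,+0.06488,+0.97808); SVD([r₁ r₂ r₃]) → R = UVᵀ:
  R  [+0.82685 -0.52647 -0.19785]
  R  [+0.54695 +0.83465 +0.06488]
  R  [+0.13098 -0.16186 +0.97808]
t = (-0.09583, -0.02425, +0.50497) m
tr R = 2.639582; θ = arccos((tr R − 1)/2) = 0.609751 rad = 34.936°
axis k = ((R−Rᵀ)₃₂, (R−Rᵀ)₁₃, (R−Rᵀ)₂₁) / (2 sinθ) = (-0.197974, -0.287111, +0.937216)
rvec = θ·k = (-0.120715, -0.175066, +0.571468)

rvec=(-0.1207, -0.1751, 0.5715) tvec=(-0.0958, -0.0242, 0.5050)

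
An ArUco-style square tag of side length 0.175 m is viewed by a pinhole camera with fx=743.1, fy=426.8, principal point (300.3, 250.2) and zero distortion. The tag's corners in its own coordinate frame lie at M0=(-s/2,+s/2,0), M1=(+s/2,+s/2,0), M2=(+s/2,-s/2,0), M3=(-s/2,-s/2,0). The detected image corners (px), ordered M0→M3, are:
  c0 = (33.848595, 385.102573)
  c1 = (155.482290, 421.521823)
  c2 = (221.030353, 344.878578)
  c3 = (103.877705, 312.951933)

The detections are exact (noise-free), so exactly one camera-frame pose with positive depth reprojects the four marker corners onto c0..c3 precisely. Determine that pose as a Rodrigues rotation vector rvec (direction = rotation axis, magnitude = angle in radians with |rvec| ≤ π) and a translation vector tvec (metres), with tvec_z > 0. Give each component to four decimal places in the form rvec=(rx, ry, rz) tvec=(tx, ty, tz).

Intrinsics K: fx=743.1, fy=426.8, cx=300.3, cy=250.2
Marker side s = 0.175 m; corners in marker frame (Z=0):
  M0 = (-0.0875, +0.0875, 0)
  M1 = (+0.0875, +0.0875, 0)
  M2 = (+0.0875, -0.0875, 0)
  M3 = (-0.0875, -0.0875, 0)
Detected image corners:
  c0 = (33.848595, 385.102573) px
  c1 = (155.482290, 421.521823) px
  c2 = (221.030353, 344.878578) px
  c3 = (103.877705, 312.951933) px
Planar DLT: solve 8×8 A·h = b for H (H[2,2]=1):
  H  [+656.74146 -429.42857 +128.50361]
  H  [+123.31277 +305.73588 +364.76190]
  H  [-0.19556 -0.32550 +1.00000]
B = K⁻¹H; ‖b₁‖=1.062128, ‖b₂‖=1.062128; λ = 2/(‖b₁‖+‖b₂‖) = 0.941506, sign → tz>0 ⇒ λ=+0.941506
r₁ = λ·B[:,0] = (+0.90650,+0.37996,-0.18412); r₂ = λ·B[:,1] = (-0.42024,+0.85410,-0.30646)
r₃ = r₁×r₂ = (+0.04081,+0.35518,+0.93391); SVD([r₁ r₂ r₃]) → R = UVᵀ:
  R  [+0.90650 -0.42024 +0.04081]
  R  [+0.37996 +0.85410 +0.35518]
  R  [-0.18412 -0.30646 +0.93391]
t = (-0.21767, +0.25272, +0.94151) m
tr R = 2.694499; θ = arccos((tr R − 1)/2) = 0.560010 rad = 32.086°
axis k = ((R−Rᵀ)₃₂, (R−Rᵀ)₁₃, (R−Rᵀ)₂₁) / (2 sinθ) = (-0.622782, +0.211720, +0.753204)
rvec = θ·k = (-0.348764, +0.118565, +0.421802)

rvec=(-0.3488, 0.1186, 0.4218) tvec=(-0.2177, 0.2527, 0.9415)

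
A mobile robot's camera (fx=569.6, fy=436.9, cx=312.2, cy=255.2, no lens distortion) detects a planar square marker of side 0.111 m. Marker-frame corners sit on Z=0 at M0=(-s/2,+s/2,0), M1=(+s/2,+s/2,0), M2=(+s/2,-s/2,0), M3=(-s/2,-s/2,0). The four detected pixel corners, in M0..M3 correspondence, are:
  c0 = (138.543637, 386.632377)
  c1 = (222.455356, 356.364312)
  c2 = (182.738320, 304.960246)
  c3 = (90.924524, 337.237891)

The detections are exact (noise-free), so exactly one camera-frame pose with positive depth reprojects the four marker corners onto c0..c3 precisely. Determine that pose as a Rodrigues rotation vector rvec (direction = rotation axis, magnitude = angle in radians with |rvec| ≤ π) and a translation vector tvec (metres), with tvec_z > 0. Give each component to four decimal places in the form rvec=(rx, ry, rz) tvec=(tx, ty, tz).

rvec=(0.5066, -0.1842, -0.3993) tvec=(-0.1787, 0.1408, 0.6681)

Intrinsics K: fx=569.6, fy=436.9, cx=312.2, cy=255.2
Marker side s = 0.111 m; corners in marker frame (Z=0):
  M0 = (-0.0555, +0.0555, 0)
  M1 = (+0.0555, +0.0555, 0)
  M2 = (+0.0555, -0.0555, 0)
  M3 = (-0.0555, -0.0555, 0)
Detected image corners:
  c0 = (138.543637, 386.632377) px
  c1 = (222.455356, 356.364312) px
  c2 = (182.738320, 304.960246) px
  c3 = (90.924524, 337.237891) px
Planar DLT: solve 8×8 A·h = b for H (H[2,2]=1):
  H  [+807.46987 +513.09533 +159.84871]
  H  [-243.36699 +715.80602 +347.26043]
  H  [+0.10971 +0.75572 +1.00000]
B = K⁻¹H; ‖b₁‖=1.496851, ‖b₂‖=1.496851; λ = 2/(‖b₁‖+‖b₂‖) = 0.668069, sign → tz>0 ⇒ λ=+0.668069
r₁ = λ·B[:,0] = (+0.90689,-0.41495,+0.07329); r₂ = λ·B[:,1] = (+0.32507,+0.79965,+0.50487)
r₃ = r₁×r₂ = (-0.26810,-0.43404,+0.86008); SVD([r₁ r₂ r₃]) → R = UVᵀ:
  R  [+0.90689 +0.32507 -0.26810]
  R  [-0.41495 +0.79965 -0.43404]
  R  [+0.07329 +0.50487 +0.86008]
t = (-0.17869, +0.14077, +0.66807) m
tr R = 2.566613; θ = arccos((tr R − 1)/2) = 0.670829 rad = 38.436°
axis k = ((R−Rᵀ)₃₂, (R−Rᵀ)₁₃, (R−Rᵀ)₂₁) / (2 sinθ) = (+0.755191, -0.274591, -0.595220)
rvec = θ·k = (+0.506604, -0.184204, -0.399291)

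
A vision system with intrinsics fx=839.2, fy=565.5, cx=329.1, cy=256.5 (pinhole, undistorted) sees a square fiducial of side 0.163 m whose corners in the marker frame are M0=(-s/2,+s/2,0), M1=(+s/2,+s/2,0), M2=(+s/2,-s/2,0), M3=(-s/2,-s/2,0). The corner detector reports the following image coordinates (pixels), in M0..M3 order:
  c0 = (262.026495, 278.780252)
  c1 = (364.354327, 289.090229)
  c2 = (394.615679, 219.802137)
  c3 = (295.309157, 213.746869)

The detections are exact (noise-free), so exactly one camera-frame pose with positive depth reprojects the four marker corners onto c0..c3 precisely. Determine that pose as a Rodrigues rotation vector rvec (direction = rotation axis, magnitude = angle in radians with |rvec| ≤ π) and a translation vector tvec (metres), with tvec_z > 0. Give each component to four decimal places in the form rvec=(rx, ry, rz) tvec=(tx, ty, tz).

rvec=(-0.4289, 0.4121, 0.2112) tvec=(-0.0016, -0.0152, 1.2165)

Intrinsics K: fx=839.2, fy=565.5, cx=329.1, cy=256.5
Marker side s = 0.163 m; corners in marker frame (Z=0):
  M0 = (-0.0815, +0.0815, 0)
  M1 = (+0.0815, +0.0815, 0)
  M2 = (+0.0815, -0.0815, 0)
  M3 = (-0.0815, -0.0815, 0)
Detected image corners:
  c0 = (262.026495, 278.780252) px
  c1 = (364.354327, 289.090229) px
  c2 = (394.615679, 219.802137) px
  c3 = (295.309157, 213.746869) px
Planar DLT: solve 8×8 A·h = b for H (H[2,2]=1):
  H  [+502.21750 -292.26757 +328.00931]
  H  [-38.41740 +337.79667 +249.42988]
  H  [-0.35271 -0.29501 +1.00000]
B = K⁻¹H; ‖b₁‖=0.822014, ‖b₂‖=0.822014; λ = 2/(‖b₁‖+‖b₂‖) = 1.216524, sign → tz>0 ⇒ λ=+1.216524
r₁ = λ·B[:,0] = (+0.89630,+0.11198,-0.42909); r₂ = λ·B[:,1] = (-0.28294,+0.88946,-0.35889)
r₃ = r₁×r₂ = (+0.34147,+0.44307,+0.82891); SVD([r₁ r₂ r₃]) → R = UVᵀ:
  R  [+0.89630 -0.28294 +0.34147]
  R  [+0.11198 +0.88946 +0.44307]
  R  [-0.42909 -0.35889 +0.82891]
t = (-0.00158, -0.01521, +1.21652) m
tr R = 2.614667; θ = arccos((tr R − 1)/2) = 0.631177 rad = 36.164°
axis k = ((R−Rᵀ)₃₂, (R−Rᵀ)₁₃, (R−Rᵀ)₂₁) / (2 sinθ) = (-0.679517, +0.652905, +0.334621)
rvec = θ·k = (-0.428895, +0.412099, +0.211205)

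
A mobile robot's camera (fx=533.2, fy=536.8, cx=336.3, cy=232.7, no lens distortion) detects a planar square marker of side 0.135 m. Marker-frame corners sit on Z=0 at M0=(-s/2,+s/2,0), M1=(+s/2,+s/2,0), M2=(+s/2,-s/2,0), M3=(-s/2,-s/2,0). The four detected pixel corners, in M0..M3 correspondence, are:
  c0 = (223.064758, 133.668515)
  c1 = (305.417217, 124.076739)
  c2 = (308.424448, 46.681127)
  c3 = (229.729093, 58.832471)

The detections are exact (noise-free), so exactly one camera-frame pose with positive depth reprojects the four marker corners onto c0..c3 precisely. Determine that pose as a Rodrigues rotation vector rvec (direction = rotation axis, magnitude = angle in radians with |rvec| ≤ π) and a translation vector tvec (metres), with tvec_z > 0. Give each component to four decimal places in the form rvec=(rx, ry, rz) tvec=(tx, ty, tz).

Intrinsics K: fx=533.2, fy=536.8, cx=336.3, cy=232.7
Marker side s = 0.135 m; corners in marker frame (Z=0):
  M0 = (-0.0675, +0.0675, 0)
  M1 = (+0.0675, +0.0675, 0)
  M2 = (+0.0675, -0.0675, 0)
  M3 = (-0.0675, -0.0675, 0)
Detected image corners:
  c0 = (223.064758, 133.668515) px
  c1 = (305.417217, 124.076739) px
  c2 = (308.424448, 46.681127) px
  c3 = (229.729093, 58.832471) px
Planar DLT: solve 8×8 A·h = b for H (H[2,2]=1):
  H  [+516.22850 -130.60294 +265.90220]
  H  [-107.97512 +531.44293 +90.01422]
  H  [-0.29971 -0.35442 +1.00000]
B = K⁻¹H; ‖b₁‖=1.197507, ‖b₂‖=1.197507; λ = 2/(‖b₁‖+‖b₂‖) = 0.835068, sign → tz>0 ⇒ λ=+0.835068
r₁ = λ·B[:,0] = (+0.96634,-0.05948,-0.25028); r₂ = λ·B[:,1] = (-0.01787,+0.95503,-0.29596)
r₃ = r₁×r₂ = (+0.25663,+0.29047,+0.92183); SVD([r₁ r₂ r₃]) → R = UVᵀ:
  R  [+0.96634 -0.01787 +0.25663]
  R  [-0.05948 +0.95503 +0.29047]
  R  [-0.25028 -0.29596 +0.92183]
t = (-0.11025, -0.22197, +0.83507) m
tr R = 2.843205; θ = arccos((tr R − 1)/2) = 0.398607 rad = 22.838°
axis k = ((R−Rᵀ)₃₂, (R−Rᵀ)₁₃, (R−Rᵀ)₂₁) / (2 sinθ) = (-0.755455, +0.653005, -0.053592)
rvec = θ·k = (-0.301130, +0.260292, -0.021362)

rvec=(-0.3011, 0.2603, -0.0214) tvec=(-0.1103, -0.2220, 0.8351)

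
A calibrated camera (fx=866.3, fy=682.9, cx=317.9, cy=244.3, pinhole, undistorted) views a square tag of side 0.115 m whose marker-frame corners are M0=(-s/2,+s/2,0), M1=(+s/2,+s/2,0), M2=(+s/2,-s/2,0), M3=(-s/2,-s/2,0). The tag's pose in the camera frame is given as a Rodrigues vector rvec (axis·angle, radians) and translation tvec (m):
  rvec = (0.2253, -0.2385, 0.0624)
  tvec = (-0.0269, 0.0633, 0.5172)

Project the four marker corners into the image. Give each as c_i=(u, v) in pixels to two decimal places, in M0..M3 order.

Intrinsics K: fx=866.3, fy=682.9, cx=317.9, cy=244.3
Marker side s = 0.115 m; corners in marker frame (Z=0):
  M0 = (-0.0575, +0.0575, 0)
  M1 = (+0.0575, +0.0575, 0)
  M2 = (+0.0575, -0.0575, 0)
  M3 = (-0.0575, -0.0575, 0)
rvec = (0.2253, -0.2385, 0.0624), |rvec| = θ = 0.33397 rad = 19.135°
Rodrigues: sinθ=0.32780, 1−cosθ=0.05525; R = I + sinθ·[k]× + (1−cosθ)·[k]×²:
    [+0.96989 -0.08786 -0.22713]
    [+0.03463 +0.97293 -0.22851]
    [+0.24106 +0.21376 +0.94668]
t = (-0.0269, 0.0633, 0.5172) m
M0: Pc = R·M0+t = (-0.08772, +0.11725, +0.51563); u = 866.3·(-0.08772)/0.51563 + 317.9 = 170.5217, v = 682.9·(+0.11725)/0.51563 + 244.3 = 399.5884
M1: Pc = R·M1+t = (+0.02382, +0.12123, +0.54335); u = 866.3·(+0.02382)/0.54335 + 317.9 = 355.8724, v = 682.9·(+0.12123)/0.54335 + 244.3 = 396.6707
M2: Pc = R·M2+t = (+0.03392, +0.00935, +0.51877); u = 866.3·(+0.03392)/0.51877 + 317.9 = 374.5453, v = 682.9·(+0.00935)/0.51877 + 244.3 = 256.6054
M3: Pc = R·M3+t = (-0.07762, +0.00537, +0.49105); u = 866.3·(-0.07762)/0.49105 + 317.9 = 180.9698, v = 682.9·(+0.00537)/0.49105 + 244.3 = 251.7620

c0=(170.52, 399.59) c1=(355.87, 396.67) c2=(374.55, 256.61) c3=(180.97, 251.76)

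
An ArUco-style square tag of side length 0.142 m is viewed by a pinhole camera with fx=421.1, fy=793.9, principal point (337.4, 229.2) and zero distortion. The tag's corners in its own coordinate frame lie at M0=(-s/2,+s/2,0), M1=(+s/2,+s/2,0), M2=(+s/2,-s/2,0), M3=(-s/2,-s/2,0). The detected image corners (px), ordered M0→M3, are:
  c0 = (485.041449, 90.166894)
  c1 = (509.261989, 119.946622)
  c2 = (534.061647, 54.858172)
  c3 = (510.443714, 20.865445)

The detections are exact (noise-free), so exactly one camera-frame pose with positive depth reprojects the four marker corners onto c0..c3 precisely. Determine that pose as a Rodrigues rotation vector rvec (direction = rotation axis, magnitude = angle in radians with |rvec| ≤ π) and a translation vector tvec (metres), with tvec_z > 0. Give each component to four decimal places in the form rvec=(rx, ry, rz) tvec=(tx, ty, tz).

Intrinsics K: fx=421.1, fy=793.9, cx=337.4, cy=229.2
Marker side s = 0.142 m; corners in marker frame (Z=0):
  M0 = (-0.0710, +0.0710, 0)
  M1 = (+0.0710, +0.0710, 0)
  M2 = (+0.0710, -0.0710, 0)
  M3 = (-0.0710, -0.0710, 0)
Detected image corners:
  c0 = (485.041449, 90.166894) px
  c1 = (509.261989, 119.946622) px
  c2 = (534.061647, 54.858172) px
  c3 = (510.443714, 20.865445) px
Planar DLT: solve 8×8 A·h = b for H (H[2,2]=1):
  H  [+347.35816 -79.42318 +509.83012]
  H  [+249.42906 +486.47428 +72.31188]
  H  [+0.35096 +0.19088 +1.00000]
B = K⁻¹H; ‖b₁‖=0.681228, ‖b₂‖=0.681228; λ = 2/(‖b₁‖+‖b₂‖) = 1.467937, sign → tz>0 ⇒ λ=+1.467937
r₁ = λ·B[:,0] = (+0.79809,+0.31246,+0.51518); r₂ = λ·B[:,1] = (-0.50137,+0.81861,+0.28020)
r₃ = r₁×r₂ = (-0.33418,-0.48192,+0.80998); SVD([r₁ r₂ r₃]) → R = UVᵀ:
  R  [+0.79809 -0.50137 -0.33418]
  R  [+0.31246 +0.81861 -0.48192]
  R  [+0.51518 +0.28020 +0.80998]
t = (+0.60108, -0.29009, +1.46794) m
tr R = 2.426683; θ = arccos((tr R − 1)/2) = 0.776541 rad = 44.493°
axis k = ((R−Rᵀ)₃₂, (R−Rᵀ)₁₃, (R−Rᵀ)₂₁) / (2 sinθ) = (+0.543737, -0.605983, +0.580633)
rvec = θ·k = (+0.422234, -0.470571, +0.450886)

rvec=(0.4222, -0.4706, 0.4509) tvec=(0.6011, -0.2901, 1.4679)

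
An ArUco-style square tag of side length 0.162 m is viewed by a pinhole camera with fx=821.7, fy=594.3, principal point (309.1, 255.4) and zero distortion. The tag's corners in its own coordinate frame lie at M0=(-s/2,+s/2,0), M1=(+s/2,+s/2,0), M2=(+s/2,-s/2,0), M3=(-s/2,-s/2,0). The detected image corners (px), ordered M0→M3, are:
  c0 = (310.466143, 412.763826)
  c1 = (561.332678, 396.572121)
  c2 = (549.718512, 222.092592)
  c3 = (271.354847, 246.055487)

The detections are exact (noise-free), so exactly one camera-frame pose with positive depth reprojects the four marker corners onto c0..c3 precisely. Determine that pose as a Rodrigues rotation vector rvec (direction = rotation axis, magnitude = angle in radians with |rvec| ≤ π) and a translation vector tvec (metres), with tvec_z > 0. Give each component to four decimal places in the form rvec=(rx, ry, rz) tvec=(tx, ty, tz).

Intrinsics K: fx=821.7, fy=594.3, cx=309.1, cy=255.4
Marker side s = 0.162 m; corners in marker frame (Z=0):
  M0 = (-0.0810, +0.0810, 0)
  M1 = (+0.0810, +0.0810, 0)
  M2 = (+0.0810, -0.0810, 0)
  M3 = (-0.0810, -0.0810, 0)
Detected image corners:
  c0 = (310.466143, 412.763826) px
  c1 = (561.332678, 396.572121) px
  c2 = (549.718512, 222.092592) px
  c3 = (271.354847, 246.055487) px
Planar DLT: solve 8×8 A·h = b for H (H[2,2]=1):
  H  [+1542.79646 +437.67960 +421.71703]
  H  [-187.61300 +1263.73849 +324.10287]
  H  [-0.20341 +0.66094 +1.00000]
B = K⁻¹H; ‖b₁‖=1.977859, ‖b₂‖=1.977859; λ = 2/(‖b₁‖+‖b₂‖) = 0.505597, sign → tz>0 ⇒ λ=+0.505597
r₁ = λ·B[:,0] = (+0.98798,-0.11541,-0.10284); r₂ = λ·B[:,1] = (+0.14360,+0.93151,+0.33417)
r₃ = r₁×r₂ = (+0.05723,-0.34492,+0.93689); SVD([r₁ r₂ r₃]) → R = UVᵀ:
  R  [+0.98798 +0.14360 +0.05723]
  R  [-0.11541 +0.93151 -0.34492]
  R  [-0.10284 +0.33417 +0.93689]
t = (+0.06929, +0.05845, +0.50560) m
tr R = 2.856374; θ = arccos((tr R − 1)/2) = 0.381286 rad = 21.846°
axis k = ((R−Rᵀ)₃₂, (R−Rᵀ)₁₃, (R−Rᵀ)₂₁) / (2 sinθ) = (+0.912474, +0.215089, -0.348033)
rvec = θ·k = (+0.347913, +0.082010, -0.132700)

rvec=(0.3479, 0.0820, -0.1327) tvec=(0.0693, 0.0584, 0.5056)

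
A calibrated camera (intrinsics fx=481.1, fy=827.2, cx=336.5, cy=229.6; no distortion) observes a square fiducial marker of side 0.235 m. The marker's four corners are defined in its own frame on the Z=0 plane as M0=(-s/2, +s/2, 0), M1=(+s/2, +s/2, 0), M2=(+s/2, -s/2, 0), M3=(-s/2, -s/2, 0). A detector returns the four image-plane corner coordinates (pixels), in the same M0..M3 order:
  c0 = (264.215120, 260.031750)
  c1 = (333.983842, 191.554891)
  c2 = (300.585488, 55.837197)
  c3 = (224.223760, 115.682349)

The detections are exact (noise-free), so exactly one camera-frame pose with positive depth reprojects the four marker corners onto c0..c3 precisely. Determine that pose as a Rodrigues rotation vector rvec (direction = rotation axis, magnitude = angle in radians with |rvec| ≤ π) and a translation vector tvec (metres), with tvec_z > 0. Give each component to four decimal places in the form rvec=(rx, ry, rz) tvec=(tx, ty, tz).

Intrinsics K: fx=481.1, fy=827.2, cx=336.5, cy=229.6
Marker side s = 0.235 m; corners in marker frame (Z=0):
  M0 = (-0.1175, +0.1175, 0)
  M1 = (+0.1175, +0.1175, 0)
  M2 = (+0.1175, -0.1175, 0)
  M3 = (-0.1175, -0.1175, 0)
Detected image corners:
  c0 = (264.215120, 260.031750) px
  c1 = (333.983842, 191.554891) px
  c2 = (300.585488, 55.837197) px
  c3 = (224.223760, 115.682349) px
Planar DLT: solve 8×8 A·h = b for H (H[2,2]=1):
  H  [+410.59678 +213.13183 +282.72337]
  H  [-217.97211 +627.06203 +156.12068]
  H  [+0.35625 +0.20506 +1.00000]
B = K⁻¹H; ‖b₁‖=0.789552, ‖b₂‖=0.789552; λ = 2/(‖b₁‖+‖b₂‖) = 1.266541, sign → tz>0 ⇒ λ=+1.266541
r₁ = λ·B[:,0] = (+0.76534,-0.45898,+0.45121); r₂ = λ·B[:,1] = (+0.37943,+0.88802,+0.25972)
r₃ = r₁×r₂ = (-0.51989,-0.02757,+0.85379); SVD([r₁ r₂ r₃]) → R = UVᵀ:
  R  [+0.76534 +0.37943 -0.51989]
  R  [-0.45898 +0.88802 -0.02757]
  R  [+0.45121 +0.25972 +0.85379]
t = (-0.14157, -0.11251, +1.26654) m
tr R = 2.507150; θ = arccos((tr R − 1)/2) = 0.717313 rad = 41.099°
axis k = ((R−Rᵀ)₃₂, (R−Rᵀ)₁₃, (R−Rᵀ)₂₁) / (2 sinθ) = (+0.218511, -0.738632, -0.637712)
rvec = θ·k = (+0.156741, -0.529830, -0.457439)

rvec=(0.1567, -0.5298, -0.4574) tvec=(-0.1416, -0.1125, 1.2665)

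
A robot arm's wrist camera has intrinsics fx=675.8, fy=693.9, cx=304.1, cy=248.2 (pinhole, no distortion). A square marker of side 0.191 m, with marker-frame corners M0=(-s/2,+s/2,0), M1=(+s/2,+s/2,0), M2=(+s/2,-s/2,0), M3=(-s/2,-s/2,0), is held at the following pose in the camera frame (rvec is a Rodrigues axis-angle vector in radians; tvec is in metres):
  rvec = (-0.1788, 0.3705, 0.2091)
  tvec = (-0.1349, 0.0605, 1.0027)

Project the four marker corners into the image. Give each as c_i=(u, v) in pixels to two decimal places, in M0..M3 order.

c0=(143.16, 340.40) c1=(254.32, 370.84) c2=(286.50, 237.37) c3=(175.85, 216.78)

Intrinsics K: fx=675.8, fy=693.9, cx=304.1, cy=248.2
Marker side s = 0.191 m; corners in marker frame (Z=0):
  M0 = (-0.0955, +0.0955, 0)
  M1 = (+0.0955, +0.0955, 0)
  M2 = (+0.0955, -0.0955, 0)
  M3 = (-0.0955, -0.0955, 0)
rvec = (-0.1788, 0.3705, 0.2091), |rvec| = θ = 0.46148 rad = 26.441°
Rodrigues: sinθ=0.44527, 1−cosθ=0.10460; R = I + sinθ·[k]× + (1−cosθ)·[k]×²:
    [+0.91110 -0.23430 +0.33912]
    [+0.16922 +0.96282 +0.21057]
    [-0.37585 -0.13447 +0.91687]
t = (-0.1349, 0.0605, 1.0027) m
M0: Pc = R·M0+t = (-0.24429, +0.13629, +1.02575); u = 675.8·(-0.24429)/1.02575 + 304.1 = 143.1568, v = 693.9·(+0.13629)/1.02575 + 248.2 = 340.3967
M1: Pc = R·M1+t = (-0.07027, +0.16861, +0.95396); u = 675.8·(-0.07027)/0.95396 + 304.1 = 254.3231, v = 693.9·(+0.16861)/0.95396 + 248.2 = 370.8443
M2: Pc = R·M2+t = (-0.02551, -0.01529, +0.97965); u = 675.8·(-0.02551)/0.97965 + 304.1 = 286.4988, v = 693.9·(-0.01529)/0.97965 + 248.2 = 237.3705
M3: Pc = R·M3+t = (-0.19953, -0.04761, +1.05144); u = 675.8·(-0.19953)/1.05144 + 304.1 = 175.8511, v = 693.9·(-0.04761)/1.05144 + 248.2 = 216.7798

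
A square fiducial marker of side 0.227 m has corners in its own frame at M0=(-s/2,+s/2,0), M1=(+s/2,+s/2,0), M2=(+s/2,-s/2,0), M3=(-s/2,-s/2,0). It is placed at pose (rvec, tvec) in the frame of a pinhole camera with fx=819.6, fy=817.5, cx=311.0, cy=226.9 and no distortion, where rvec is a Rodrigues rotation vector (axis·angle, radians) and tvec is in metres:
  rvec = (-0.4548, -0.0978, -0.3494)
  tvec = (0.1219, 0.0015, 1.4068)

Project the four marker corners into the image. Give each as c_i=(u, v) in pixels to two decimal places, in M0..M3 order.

Intrinsics K: fx=819.6, fy=817.5, cx=311.0, cy=226.9
Marker side s = 0.227 m; corners in marker frame (Z=0):
  M0 = (-0.1135, +0.1135, 0)
  M1 = (+0.1135, +0.1135, 0)
  M2 = (+0.1135, -0.1135, 0)
  M3 = (-0.1135, -0.1135, 0)
rvec = (-0.4548, -0.0978, -0.3494), |rvec| = θ = 0.58180 rad = 33.335°
Rodrigues: sinθ=0.54953, 1−cosθ=0.16452; R = I + sinθ·[k]× + (1−cosθ)·[k]×²:
    [+0.93601 +0.35164 -0.01514]
    [-0.30840 +0.84013 +0.44618]
    [+0.16961 -0.41296 +0.89481]
t = (0.1219, 0.0015, 1.4068) m
M0: Pc = R·M0+t = (+0.05557, +0.13186, +1.34068); u = 819.6·(+0.05557)/1.34068 + 311.0 = 344.9739, v = 817.5·(+0.13186)/1.34068 + 226.9 = 307.3024
M1: Pc = R·M1+t = (+0.26805, +0.06185, +1.37918); u = 819.6·(+0.26805)/1.37918 + 311.0 = 470.2922, v = 817.5·(+0.06185)/1.37918 + 226.9 = 263.5617
M2: Pc = R·M2+t = (+0.18823, -0.12886, +1.47292); u = 819.6·(+0.18823)/1.47292 + 311.0 = 415.7376, v = 817.5·(-0.12886)/1.47292 + 226.9 = 155.3816
M3: Pc = R·M3+t = (-0.02425, -0.05885, +1.43442); u = 819.6·(-0.02425)/1.43442 + 311.0 = 297.1449, v = 817.5·(-0.05885)/1.43442 + 226.9 = 193.3600

c0=(344.97, 307.30) c1=(470.29, 263.56) c2=(415.74, 155.38) c3=(297.14, 193.36)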